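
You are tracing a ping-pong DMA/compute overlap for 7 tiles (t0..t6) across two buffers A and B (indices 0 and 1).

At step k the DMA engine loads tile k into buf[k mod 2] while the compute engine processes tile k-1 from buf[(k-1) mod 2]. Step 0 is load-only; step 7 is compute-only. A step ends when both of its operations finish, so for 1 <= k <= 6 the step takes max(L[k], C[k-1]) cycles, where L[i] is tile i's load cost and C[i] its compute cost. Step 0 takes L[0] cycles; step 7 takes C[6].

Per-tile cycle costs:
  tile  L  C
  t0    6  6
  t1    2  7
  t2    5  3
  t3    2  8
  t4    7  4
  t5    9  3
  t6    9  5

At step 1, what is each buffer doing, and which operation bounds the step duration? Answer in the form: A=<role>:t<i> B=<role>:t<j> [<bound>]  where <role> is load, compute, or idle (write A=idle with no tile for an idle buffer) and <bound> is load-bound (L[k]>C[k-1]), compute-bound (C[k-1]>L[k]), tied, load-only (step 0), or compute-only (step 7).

step 1: A=compute:t0 B=load:t1 [compute-bound]

k=0 load=t0/6c comp=- wait=6 total=6
k=1 load=t1/2c comp=t0/6c wait=6 total=12
k=2 load=t2/5c comp=t1/7c wait=7 total=19
k=3 load=t3/2c comp=t2/3c wait=3 total=22
k=4 load=t4/7c comp=t3/8c wait=8 total=30
k=5 load=t5/9c comp=t4/4c wait=9 total=39
k=6 load=t6/9c comp=t5/3c wait=9 total=48
k=7 load=- comp=t6/5c wait=5 total=53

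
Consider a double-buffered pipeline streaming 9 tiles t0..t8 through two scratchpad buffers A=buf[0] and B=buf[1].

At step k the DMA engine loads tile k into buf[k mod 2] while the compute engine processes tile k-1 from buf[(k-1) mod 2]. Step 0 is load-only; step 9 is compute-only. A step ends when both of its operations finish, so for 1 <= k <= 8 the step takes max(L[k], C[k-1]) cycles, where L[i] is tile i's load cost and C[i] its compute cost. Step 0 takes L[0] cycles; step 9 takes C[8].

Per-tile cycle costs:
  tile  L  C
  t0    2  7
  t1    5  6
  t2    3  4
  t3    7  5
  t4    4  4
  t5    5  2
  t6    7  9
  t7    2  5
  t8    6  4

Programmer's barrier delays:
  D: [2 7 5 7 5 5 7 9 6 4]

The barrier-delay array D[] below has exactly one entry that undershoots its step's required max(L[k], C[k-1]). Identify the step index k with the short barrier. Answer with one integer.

hazard at step 2

k=0 barrier L[0]=2→2c, D[0]=2 ok
k=1 barrier max(L[1]=5,C[0]=7)→7c, D[1]=7 ok
k=2 barrier max(L[2]=3,C[1]=6)→6c, D[2]=5 SHORT
k=3 barrier max(L[3]=7,C[2]=4)→7c, D[3]=7 ok
k=4 barrier max(L[4]=4,C[3]=5)→5c, D[4]=5 ok
k=5 barrier max(L[5]=5,C[4]=4)→5c, D[5]=5 ok
k=6 barrier max(L[6]=7,C[5]=2)→7c, D[6]=7 ok
k=7 barrier max(L[7]=2,C[6]=9)→9c, D[7]=9 ok
k=8 barrier max(L[8]=6,C[7]=5)→6c, D[8]=6 ok
k=9 barrier C[8]=4→4c, D[9]=4 ok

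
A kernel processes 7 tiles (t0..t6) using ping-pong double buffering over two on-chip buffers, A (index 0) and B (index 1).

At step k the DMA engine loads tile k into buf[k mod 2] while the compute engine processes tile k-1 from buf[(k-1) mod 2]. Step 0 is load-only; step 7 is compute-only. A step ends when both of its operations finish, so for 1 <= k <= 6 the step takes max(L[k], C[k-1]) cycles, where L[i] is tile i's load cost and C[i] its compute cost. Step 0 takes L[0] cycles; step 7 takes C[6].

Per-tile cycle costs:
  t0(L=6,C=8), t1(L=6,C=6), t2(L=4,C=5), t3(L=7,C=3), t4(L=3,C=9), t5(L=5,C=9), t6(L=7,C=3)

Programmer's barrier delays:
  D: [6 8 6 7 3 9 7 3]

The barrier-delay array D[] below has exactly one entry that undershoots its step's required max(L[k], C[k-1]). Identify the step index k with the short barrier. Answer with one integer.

step 0: need L[0]=6 = 6; D[0]=6 ok
step 1: need max(L[1]=6,C[0]=8) = 8; D[1]=8 ok
step 2: need max(L[2]=4,C[1]=6) = 6; D[2]=6 ok
step 3: need max(L[3]=7,C[2]=5) = 7; D[3]=7 ok
step 4: need max(L[4]=3,C[3]=3) = 3; D[4]=3 ok
step 5: need max(L[5]=5,C[4]=9) = 9; D[5]=9 ok
step 6: need max(L[6]=7,C[5]=9) = 9; D[6]=7 SHORT
step 7: need C[6]=3 = 3; D[7]=3 ok

hazard at step 6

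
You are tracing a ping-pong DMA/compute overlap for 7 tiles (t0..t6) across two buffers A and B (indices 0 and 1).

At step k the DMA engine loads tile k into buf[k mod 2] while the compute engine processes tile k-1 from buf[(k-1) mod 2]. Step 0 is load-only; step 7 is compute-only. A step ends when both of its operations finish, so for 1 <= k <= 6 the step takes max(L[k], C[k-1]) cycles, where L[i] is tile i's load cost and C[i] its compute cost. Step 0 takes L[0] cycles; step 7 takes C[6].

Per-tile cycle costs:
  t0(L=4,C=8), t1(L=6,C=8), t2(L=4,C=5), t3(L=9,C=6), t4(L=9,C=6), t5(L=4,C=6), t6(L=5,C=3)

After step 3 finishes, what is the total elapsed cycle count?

  0. 4=4c; end=4; A:t0 B:-
  1. max(6,8)=8c; end=12; A:t0 B:t1
  2. max(4,8)=8c; end=20; A:t2 B:t1
  3. max(9,5)=9c; end=29; A:t2 B:t3
  4. max(9,6)=9c; end=38; A:t4 B:t3
  5. max(4,6)=6c; end=44; A:t4 B:t5
  6. max(5,6)=6c; end=50; A:t6 B:t5
  7. 3=3c; end=53; A:t6 B:t5

end_cycle[3] = 29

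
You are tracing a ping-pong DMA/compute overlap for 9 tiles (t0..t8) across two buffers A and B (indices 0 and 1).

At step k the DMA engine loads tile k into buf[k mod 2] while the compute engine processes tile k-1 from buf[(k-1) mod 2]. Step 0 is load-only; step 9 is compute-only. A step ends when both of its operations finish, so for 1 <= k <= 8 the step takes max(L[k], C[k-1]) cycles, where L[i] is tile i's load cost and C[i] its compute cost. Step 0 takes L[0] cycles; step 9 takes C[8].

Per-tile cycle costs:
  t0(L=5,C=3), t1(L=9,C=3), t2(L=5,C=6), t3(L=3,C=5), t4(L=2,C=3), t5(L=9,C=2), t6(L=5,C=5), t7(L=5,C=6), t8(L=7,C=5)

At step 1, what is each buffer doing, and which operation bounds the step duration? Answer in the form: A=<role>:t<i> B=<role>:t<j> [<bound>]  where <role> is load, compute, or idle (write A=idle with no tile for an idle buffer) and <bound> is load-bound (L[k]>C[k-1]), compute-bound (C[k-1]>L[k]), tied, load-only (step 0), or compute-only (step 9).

step 1: A=compute:t0 B=load:t1 [load-bound]

k=0 load=t0/5c comp=- wait=5 total=5
k=1 load=t1/9c comp=t0/3c wait=9 total=14
k=2 load=t2/5c comp=t1/3c wait=5 total=19
k=3 load=t3/3c comp=t2/6c wait=6 total=25
k=4 load=t4/2c comp=t3/5c wait=5 total=30
k=5 load=t5/9c comp=t4/3c wait=9 total=39
k=6 load=t6/5c comp=t5/2c wait=5 total=44
k=7 load=t7/5c comp=t6/5c wait=5 total=49
k=8 load=t8/7c comp=t7/6c wait=7 total=56
k=9 load=- comp=t8/5c wait=5 total=61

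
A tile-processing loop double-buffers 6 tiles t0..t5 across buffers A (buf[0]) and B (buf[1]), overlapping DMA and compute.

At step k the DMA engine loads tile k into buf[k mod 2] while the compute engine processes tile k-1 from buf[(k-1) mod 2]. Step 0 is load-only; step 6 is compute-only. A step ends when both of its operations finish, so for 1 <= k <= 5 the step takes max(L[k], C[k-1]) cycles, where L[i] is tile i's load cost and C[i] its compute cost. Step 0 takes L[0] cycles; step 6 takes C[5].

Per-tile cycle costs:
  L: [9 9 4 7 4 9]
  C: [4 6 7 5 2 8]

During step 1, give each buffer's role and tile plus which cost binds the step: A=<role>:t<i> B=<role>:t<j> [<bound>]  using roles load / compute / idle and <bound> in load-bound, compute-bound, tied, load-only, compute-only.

step 1: A=compute:t0 B=load:t1 [load-bound]

step 0: L[0]=9 → dur=9, Σ=9 | A=load:t0 B=idle [load-only]
step 1: L[1]=9 C[0]=4 → dur=9, Σ=18 | A=compute:t0 B=load:t1 [load-bound]
step 2: L[2]=4 C[1]=6 → dur=6, Σ=24 | A=load:t2 B=compute:t1 [compute-bound]
step 3: L[3]=7 C[2]=7 → dur=7, Σ=31 | A=compute:t2 B=load:t3 [tied]
step 4: L[4]=4 C[3]=5 → dur=5, Σ=36 | A=load:t4 B=compute:t3 [compute-bound]
step 5: L[5]=9 C[4]=2 → dur=9, Σ=45 | A=compute:t4 B=load:t5 [load-bound]
step 6: C[5]=8 → dur=8, Σ=53 | A=idle B=compute:t5 [compute-only]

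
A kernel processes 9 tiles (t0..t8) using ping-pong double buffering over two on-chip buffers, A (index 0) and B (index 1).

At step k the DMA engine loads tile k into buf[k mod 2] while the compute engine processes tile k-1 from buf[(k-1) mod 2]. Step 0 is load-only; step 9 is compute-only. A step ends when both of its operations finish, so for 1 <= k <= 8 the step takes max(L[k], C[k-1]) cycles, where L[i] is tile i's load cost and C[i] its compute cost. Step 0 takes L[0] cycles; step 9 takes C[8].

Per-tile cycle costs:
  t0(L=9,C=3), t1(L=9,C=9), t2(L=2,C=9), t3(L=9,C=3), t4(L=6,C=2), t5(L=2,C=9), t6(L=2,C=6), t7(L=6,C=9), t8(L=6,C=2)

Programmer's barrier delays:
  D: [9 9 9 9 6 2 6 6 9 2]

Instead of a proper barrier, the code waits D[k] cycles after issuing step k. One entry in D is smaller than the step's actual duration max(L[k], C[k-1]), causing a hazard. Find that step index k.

k=0 barrier L[0]=9→9c, D[0]=9 ok
k=1 barrier max(L[1]=9,C[0]=3)→9c, D[1]=9 ok
k=2 barrier max(L[2]=2,C[1]=9)→9c, D[2]=9 ok
k=3 barrier max(L[3]=9,C[2]=9)→9c, D[3]=9 ok
k=4 barrier max(L[4]=6,C[3]=3)→6c, D[4]=6 ok
k=5 barrier max(L[5]=2,C[4]=2)→2c, D[5]=2 ok
k=6 barrier max(L[6]=2,C[5]=9)→9c, D[6]=6 SHORT
k=7 barrier max(L[7]=6,C[6]=6)→6c, D[7]=6 ok
k=8 barrier max(L[8]=6,C[7]=9)→9c, D[8]=9 ok
k=9 barrier C[8]=2→2c, D[9]=2 ok

hazard at step 6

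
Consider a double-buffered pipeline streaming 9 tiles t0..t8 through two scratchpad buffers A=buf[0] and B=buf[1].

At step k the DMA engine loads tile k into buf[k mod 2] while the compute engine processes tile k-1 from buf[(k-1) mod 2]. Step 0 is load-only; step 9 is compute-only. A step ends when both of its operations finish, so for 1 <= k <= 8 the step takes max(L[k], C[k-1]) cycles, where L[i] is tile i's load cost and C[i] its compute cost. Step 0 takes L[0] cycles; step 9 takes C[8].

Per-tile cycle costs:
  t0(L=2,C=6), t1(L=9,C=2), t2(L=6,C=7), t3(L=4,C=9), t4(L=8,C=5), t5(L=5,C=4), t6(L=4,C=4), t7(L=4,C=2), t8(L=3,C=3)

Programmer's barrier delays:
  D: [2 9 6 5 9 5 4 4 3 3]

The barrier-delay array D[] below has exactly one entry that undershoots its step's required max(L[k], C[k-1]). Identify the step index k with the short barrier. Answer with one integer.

[0] required=L[0]=2=2 vs D=2 ok
[1] required=max(L[1]=9,C[0]=6)=9 vs D=9 ok
[2] required=max(L[2]=6,C[1]=2)=6 vs D=6 ok
[3] required=max(L[3]=4,C[2]=7)=7 vs D=5 SHORT
[4] required=max(L[4]=8,C[3]=9)=9 vs D=9 ok
[5] required=max(L[5]=5,C[4]=5)=5 vs D=5 ok
[6] required=max(L[6]=4,C[5]=4)=4 vs D=4 ok
[7] required=max(L[7]=4,C[6]=4)=4 vs D=4 ok
[8] required=max(L[8]=3,C[7]=2)=3 vs D=3 ok
[9] required=C[8]=3=3 vs D=3 ok

hazard at step 3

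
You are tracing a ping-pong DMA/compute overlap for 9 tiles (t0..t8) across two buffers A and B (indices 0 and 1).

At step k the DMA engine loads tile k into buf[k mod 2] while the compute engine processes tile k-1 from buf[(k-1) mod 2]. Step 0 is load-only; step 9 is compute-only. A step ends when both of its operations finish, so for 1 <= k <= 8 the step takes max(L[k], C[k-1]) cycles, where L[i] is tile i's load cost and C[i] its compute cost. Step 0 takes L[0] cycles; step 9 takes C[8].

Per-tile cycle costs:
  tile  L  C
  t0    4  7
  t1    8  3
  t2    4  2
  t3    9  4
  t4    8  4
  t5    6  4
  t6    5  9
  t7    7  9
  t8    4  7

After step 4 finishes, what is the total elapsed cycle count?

k=0 load=t0/4c comp=- wait=4 total=4
k=1 load=t1/8c comp=t0/7c wait=8 total=12
k=2 load=t2/4c comp=t1/3c wait=4 total=16
k=3 load=t3/9c comp=t2/2c wait=9 total=25
k=4 load=t4/8c comp=t3/4c wait=8 total=33
k=5 load=t5/6c comp=t4/4c wait=6 total=39
k=6 load=t6/5c comp=t5/4c wait=5 total=44
k=7 load=t7/7c comp=t6/9c wait=9 total=53
k=8 load=t8/4c comp=t7/9c wait=9 total=62
k=9 load=- comp=t8/7c wait=7 total=69

end_cycle[4] = 33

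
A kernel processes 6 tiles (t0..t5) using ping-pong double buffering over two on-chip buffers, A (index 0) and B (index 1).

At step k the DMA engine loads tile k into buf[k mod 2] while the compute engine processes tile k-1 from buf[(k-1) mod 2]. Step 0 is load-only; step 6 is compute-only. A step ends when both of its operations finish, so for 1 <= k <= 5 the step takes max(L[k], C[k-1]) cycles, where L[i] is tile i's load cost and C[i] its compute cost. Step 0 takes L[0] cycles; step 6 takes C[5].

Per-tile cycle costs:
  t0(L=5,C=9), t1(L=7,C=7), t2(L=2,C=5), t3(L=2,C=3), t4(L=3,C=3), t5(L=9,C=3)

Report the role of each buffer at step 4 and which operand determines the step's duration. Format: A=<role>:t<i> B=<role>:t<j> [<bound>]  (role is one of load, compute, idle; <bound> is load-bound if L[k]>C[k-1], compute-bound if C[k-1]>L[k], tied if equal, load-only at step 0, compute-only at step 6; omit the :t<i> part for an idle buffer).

step 4: A=load:t4 B=compute:t3 [tied]

k=0 load=t0/5c comp=- wait=5 total=5
k=1 load=t1/7c comp=t0/9c wait=9 total=14
k=2 load=t2/2c comp=t1/7c wait=7 total=21
k=3 load=t3/2c comp=t2/5c wait=5 total=26
k=4 load=t4/3c comp=t3/3c wait=3 total=29
k=5 load=t5/9c comp=t4/3c wait=9 total=38
k=6 load=- comp=t5/3c wait=3 total=41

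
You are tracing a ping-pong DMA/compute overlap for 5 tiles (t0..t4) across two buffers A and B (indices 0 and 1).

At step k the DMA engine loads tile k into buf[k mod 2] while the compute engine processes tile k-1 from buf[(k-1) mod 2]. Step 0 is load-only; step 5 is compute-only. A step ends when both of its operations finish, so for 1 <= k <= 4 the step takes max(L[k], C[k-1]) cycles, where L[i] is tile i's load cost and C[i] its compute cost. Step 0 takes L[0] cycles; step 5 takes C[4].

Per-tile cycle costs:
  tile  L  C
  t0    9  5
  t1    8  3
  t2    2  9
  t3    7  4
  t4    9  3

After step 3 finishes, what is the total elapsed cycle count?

end_cycle[3] = 29

  0. 9=9c; end=9; A:t0 B:-
  1. max(8,5)=8c; end=17; A:t0 B:t1
  2. max(2,3)=3c; end=20; A:t2 B:t1
  3. max(7,9)=9c; end=29; A:t2 B:t3
  4. max(9,4)=9c; end=38; A:t4 B:t3
  5. 3=3c; end=41; A:t4 B:t3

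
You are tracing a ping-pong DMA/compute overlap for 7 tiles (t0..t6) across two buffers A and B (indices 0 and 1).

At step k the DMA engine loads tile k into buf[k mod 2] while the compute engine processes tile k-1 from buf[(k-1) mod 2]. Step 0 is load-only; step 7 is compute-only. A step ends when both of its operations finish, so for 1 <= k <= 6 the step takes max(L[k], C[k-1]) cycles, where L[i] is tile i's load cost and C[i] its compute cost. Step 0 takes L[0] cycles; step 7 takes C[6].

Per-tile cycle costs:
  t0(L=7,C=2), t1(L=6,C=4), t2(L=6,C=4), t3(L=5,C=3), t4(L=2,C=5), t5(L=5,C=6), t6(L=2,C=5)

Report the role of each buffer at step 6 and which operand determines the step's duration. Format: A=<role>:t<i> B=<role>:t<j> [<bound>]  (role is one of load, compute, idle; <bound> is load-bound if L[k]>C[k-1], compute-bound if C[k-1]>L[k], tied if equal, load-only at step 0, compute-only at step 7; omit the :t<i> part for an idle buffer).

step 6: A=load:t6 B=compute:t5 [compute-bound]

[0] DMA t0→A (7c) ∥ CU idle ⇒ 7c, clock 7
[1] DMA t1→B (6c) ∥ CU A:t0 (2c) ⇒ 6c, clock 13
[2] DMA t2→A (6c) ∥ CU B:t1 (4c) ⇒ 6c, clock 19
[3] DMA t3→B (5c) ∥ CU A:t2 (4c) ⇒ 5c, clock 24
[4] DMA t4→A (2c) ∥ CU B:t3 (3c) ⇒ 3c, clock 27
[5] DMA t5→B (5c) ∥ CU A:t4 (5c) ⇒ 5c, clock 32
[6] DMA t6→A (2c) ∥ CU B:t5 (6c) ⇒ 6c, clock 38
[7] DMA idle ∥ CU A:t6 (5c) ⇒ 5c, clock 43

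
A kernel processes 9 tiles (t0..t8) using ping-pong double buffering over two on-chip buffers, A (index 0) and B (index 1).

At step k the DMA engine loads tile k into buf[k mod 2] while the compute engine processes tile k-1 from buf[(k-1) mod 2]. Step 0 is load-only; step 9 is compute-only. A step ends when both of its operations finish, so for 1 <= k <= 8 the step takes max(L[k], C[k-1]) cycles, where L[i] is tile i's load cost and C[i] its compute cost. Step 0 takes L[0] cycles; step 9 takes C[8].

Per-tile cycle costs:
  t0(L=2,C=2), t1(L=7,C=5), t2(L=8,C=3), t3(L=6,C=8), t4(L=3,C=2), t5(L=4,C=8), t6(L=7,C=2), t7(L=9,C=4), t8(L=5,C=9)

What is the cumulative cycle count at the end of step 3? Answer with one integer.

[0] DMA t0→A (2c) ∥ CU idle ⇒ 2c, clock 2
[1] DMA t1→B (7c) ∥ CU A:t0 (2c) ⇒ 7c, clock 9
[2] DMA t2→A (8c) ∥ CU B:t1 (5c) ⇒ 8c, clock 17
[3] DMA t3→B (6c) ∥ CU A:t2 (3c) ⇒ 6c, clock 23
[4] DMA t4→A (3c) ∥ CU B:t3 (8c) ⇒ 8c, clock 31
[5] DMA t5→B (4c) ∥ CU A:t4 (2c) ⇒ 4c, clock 35
[6] DMA t6→A (7c) ∥ CU B:t5 (8c) ⇒ 8c, clock 43
[7] DMA t7→B (9c) ∥ CU A:t6 (2c) ⇒ 9c, clock 52
[8] DMA t8→A (5c) ∥ CU B:t7 (4c) ⇒ 5c, clock 57
[9] DMA idle ∥ CU A:t8 (9c) ⇒ 9c, clock 66

end_cycle[3] = 23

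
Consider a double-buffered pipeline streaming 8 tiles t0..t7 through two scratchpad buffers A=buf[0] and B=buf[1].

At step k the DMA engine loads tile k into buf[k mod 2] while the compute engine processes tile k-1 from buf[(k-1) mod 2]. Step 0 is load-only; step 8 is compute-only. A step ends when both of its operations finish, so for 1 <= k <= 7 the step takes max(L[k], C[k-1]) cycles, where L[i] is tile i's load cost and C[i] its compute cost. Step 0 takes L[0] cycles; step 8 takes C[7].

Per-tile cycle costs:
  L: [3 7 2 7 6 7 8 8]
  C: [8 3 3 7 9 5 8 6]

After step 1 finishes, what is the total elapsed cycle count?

end_cycle[1] = 11

step 0: L[0]=3 → dur=3, Σ=3 | A=load:t0 B=idle [load-only]
step 1: L[1]=7 C[0]=8 → dur=8, Σ=11 | A=compute:t0 B=load:t1 [compute-bound]
step 2: L[2]=2 C[1]=3 → dur=3, Σ=14 | A=load:t2 B=compute:t1 [compute-bound]
step 3: L[3]=7 C[2]=3 → dur=7, Σ=21 | A=compute:t2 B=load:t3 [load-bound]
step 4: L[4]=6 C[3]=7 → dur=7, Σ=28 | A=load:t4 B=compute:t3 [compute-bound]
step 5: L[5]=7 C[4]=9 → dur=9, Σ=37 | A=compute:t4 B=load:t5 [compute-bound]
step 6: L[6]=8 C[5]=5 → dur=8, Σ=45 | A=load:t6 B=compute:t5 [load-bound]
step 7: L[7]=8 C[6]=8 → dur=8, Σ=53 | A=compute:t6 B=load:t7 [tied]
step 8: C[7]=6 → dur=6, Σ=59 | A=idle B=compute:t7 [compute-only]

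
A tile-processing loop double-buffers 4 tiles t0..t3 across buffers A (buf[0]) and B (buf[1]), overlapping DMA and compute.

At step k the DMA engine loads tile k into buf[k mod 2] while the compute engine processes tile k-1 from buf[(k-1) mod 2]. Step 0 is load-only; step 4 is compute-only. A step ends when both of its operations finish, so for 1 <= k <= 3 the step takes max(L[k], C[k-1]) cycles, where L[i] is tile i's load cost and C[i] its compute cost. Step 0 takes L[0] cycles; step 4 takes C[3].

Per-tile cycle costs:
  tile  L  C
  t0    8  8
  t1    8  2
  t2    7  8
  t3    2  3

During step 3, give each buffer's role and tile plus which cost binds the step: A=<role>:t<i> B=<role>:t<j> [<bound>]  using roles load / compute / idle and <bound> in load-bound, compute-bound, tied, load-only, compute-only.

  0. 8=8c; end=8; A:t0 B:-
  1. max(8,8)=8c; end=16; A:t0 B:t1
  2. max(7,2)=7c; end=23; A:t2 B:t1
  3. max(2,8)=8c; end=31; A:t2 B:t3
  4. 3=3c; end=34; A:t2 B:t3

step 3: A=compute:t2 B=load:t3 [compute-bound]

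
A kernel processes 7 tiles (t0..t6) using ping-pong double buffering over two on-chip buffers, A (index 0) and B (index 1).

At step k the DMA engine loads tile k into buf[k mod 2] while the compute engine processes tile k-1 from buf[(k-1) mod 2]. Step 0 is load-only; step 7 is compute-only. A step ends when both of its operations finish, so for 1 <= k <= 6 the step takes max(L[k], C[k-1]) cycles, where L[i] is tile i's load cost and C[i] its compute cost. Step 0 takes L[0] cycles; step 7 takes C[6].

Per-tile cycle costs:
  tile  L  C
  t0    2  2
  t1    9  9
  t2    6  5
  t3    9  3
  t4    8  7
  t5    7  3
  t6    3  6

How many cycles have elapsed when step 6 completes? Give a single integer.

end_cycle[6] = 47

step 0: L[0]=2 → dur=2, Σ=2 | A=load:t0 B=idle [load-only]
step 1: L[1]=9 C[0]=2 → dur=9, Σ=11 | A=compute:t0 B=load:t1 [load-bound]
step 2: L[2]=6 C[1]=9 → dur=9, Σ=20 | A=load:t2 B=compute:t1 [compute-bound]
step 3: L[3]=9 C[2]=5 → dur=9, Σ=29 | A=compute:t2 B=load:t3 [load-bound]
step 4: L[4]=8 C[3]=3 → dur=8, Σ=37 | A=load:t4 B=compute:t3 [load-bound]
step 5: L[5]=7 C[4]=7 → dur=7, Σ=44 | A=compute:t4 B=load:t5 [tied]
step 6: L[6]=3 C[5]=3 → dur=3, Σ=47 | A=load:t6 B=compute:t5 [tied]
step 7: C[6]=6 → dur=6, Σ=53 | A=compute:t6 B=idle [compute-only]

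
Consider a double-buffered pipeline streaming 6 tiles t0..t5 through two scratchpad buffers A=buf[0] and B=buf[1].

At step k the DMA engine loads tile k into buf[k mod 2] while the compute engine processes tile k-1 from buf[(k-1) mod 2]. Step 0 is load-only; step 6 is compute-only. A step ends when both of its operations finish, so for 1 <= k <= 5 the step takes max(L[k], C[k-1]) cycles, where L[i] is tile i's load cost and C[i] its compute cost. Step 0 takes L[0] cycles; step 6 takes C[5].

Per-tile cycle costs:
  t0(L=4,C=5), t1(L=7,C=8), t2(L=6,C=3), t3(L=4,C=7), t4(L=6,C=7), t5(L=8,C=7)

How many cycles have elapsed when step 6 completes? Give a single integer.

k=0 load=t0/4c comp=- wait=4 total=4
k=1 load=t1/7c comp=t0/5c wait=7 total=11
k=2 load=t2/6c comp=t1/8c wait=8 total=19
k=3 load=t3/4c comp=t2/3c wait=4 total=23
k=4 load=t4/6c comp=t3/7c wait=7 total=30
k=5 load=t5/8c comp=t4/7c wait=8 total=38
k=6 load=- comp=t5/7c wait=7 total=45

end_cycle[6] = 45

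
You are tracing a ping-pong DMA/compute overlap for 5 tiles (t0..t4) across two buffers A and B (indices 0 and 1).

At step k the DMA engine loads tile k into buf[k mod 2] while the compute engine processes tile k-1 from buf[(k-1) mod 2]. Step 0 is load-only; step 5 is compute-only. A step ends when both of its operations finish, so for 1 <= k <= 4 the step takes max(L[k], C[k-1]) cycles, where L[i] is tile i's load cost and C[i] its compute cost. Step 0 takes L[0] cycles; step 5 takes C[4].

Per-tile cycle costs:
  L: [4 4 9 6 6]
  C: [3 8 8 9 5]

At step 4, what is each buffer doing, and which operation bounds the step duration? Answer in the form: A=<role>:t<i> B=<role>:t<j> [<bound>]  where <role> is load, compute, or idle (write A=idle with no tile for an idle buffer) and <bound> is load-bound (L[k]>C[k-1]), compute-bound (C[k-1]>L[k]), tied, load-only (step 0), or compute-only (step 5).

k=0 load=t0/4c comp=- wait=4 total=4
k=1 load=t1/4c comp=t0/3c wait=4 total=8
k=2 load=t2/9c comp=t1/8c wait=9 total=17
k=3 load=t3/6c comp=t2/8c wait=8 total=25
k=4 load=t4/6c comp=t3/9c wait=9 total=34
k=5 load=- comp=t4/5c wait=5 total=39

step 4: A=load:t4 B=compute:t3 [compute-bound]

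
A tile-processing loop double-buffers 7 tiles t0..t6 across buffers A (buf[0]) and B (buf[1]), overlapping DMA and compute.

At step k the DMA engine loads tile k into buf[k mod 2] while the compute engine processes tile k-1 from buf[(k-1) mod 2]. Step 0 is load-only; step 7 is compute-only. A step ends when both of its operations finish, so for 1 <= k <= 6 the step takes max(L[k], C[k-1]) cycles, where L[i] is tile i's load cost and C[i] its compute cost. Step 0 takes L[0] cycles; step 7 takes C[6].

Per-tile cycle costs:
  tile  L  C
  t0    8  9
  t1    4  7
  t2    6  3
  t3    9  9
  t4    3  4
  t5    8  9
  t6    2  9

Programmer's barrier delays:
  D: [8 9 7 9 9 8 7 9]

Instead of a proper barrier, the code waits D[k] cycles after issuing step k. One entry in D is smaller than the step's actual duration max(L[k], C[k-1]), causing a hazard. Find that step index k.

hazard at step 6

k=0 barrier L[0]=8→8c, D[0]=8 ok
k=1 barrier max(L[1]=4,C[0]=9)→9c, D[1]=9 ok
k=2 barrier max(L[2]=6,C[1]=7)→7c, D[2]=7 ok
k=3 barrier max(L[3]=9,C[2]=3)→9c, D[3]=9 ok
k=4 barrier max(L[4]=3,C[3]=9)→9c, D[4]=9 ok
k=5 barrier max(L[5]=8,C[4]=4)→8c, D[5]=8 ok
k=6 barrier max(L[6]=2,C[5]=9)→9c, D[6]=7 SHORT
k=7 barrier C[6]=9→9c, D[7]=9 ok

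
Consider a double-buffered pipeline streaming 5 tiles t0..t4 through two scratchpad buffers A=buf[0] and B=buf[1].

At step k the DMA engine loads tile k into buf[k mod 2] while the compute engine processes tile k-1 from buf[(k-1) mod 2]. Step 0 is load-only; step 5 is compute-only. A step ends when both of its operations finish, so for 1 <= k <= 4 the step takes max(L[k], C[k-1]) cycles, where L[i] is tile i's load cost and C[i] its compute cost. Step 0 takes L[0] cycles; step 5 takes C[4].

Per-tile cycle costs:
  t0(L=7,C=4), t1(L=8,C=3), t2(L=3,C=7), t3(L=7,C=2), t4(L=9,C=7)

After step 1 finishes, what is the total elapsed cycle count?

end_cycle[1] = 15

k=0 load=t0/7c comp=- wait=7 total=7
k=1 load=t1/8c comp=t0/4c wait=8 total=15
k=2 load=t2/3c comp=t1/3c wait=3 total=18
k=3 load=t3/7c comp=t2/7c wait=7 total=25
k=4 load=t4/9c comp=t3/2c wait=9 total=34
k=5 load=- comp=t4/7c wait=7 total=41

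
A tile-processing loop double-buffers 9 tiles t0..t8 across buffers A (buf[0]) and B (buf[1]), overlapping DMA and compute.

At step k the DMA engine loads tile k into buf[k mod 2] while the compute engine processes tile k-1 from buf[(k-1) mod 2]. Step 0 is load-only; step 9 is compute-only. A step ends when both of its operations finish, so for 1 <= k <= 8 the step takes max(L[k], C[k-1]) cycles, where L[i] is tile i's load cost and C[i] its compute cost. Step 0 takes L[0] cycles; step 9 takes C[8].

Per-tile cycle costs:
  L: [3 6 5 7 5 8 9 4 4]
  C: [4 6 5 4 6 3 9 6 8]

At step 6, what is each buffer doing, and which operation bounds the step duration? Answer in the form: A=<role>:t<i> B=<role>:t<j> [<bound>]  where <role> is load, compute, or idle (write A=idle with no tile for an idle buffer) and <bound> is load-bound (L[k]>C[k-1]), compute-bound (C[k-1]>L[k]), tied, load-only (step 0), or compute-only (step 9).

k=0 load=t0/3c comp=- wait=3 total=3
k=1 load=t1/6c comp=t0/4c wait=6 total=9
k=2 load=t2/5c comp=t1/6c wait=6 total=15
k=3 load=t3/7c comp=t2/5c wait=7 total=22
k=4 load=t4/5c comp=t3/4c wait=5 total=27
k=5 load=t5/8c comp=t4/6c wait=8 total=35
k=6 load=t6/9c comp=t5/3c wait=9 total=44
k=7 load=t7/4c comp=t6/9c wait=9 total=53
k=8 load=t8/4c comp=t7/6c wait=6 total=59
k=9 load=- comp=t8/8c wait=8 total=67

step 6: A=load:t6 B=compute:t5 [load-bound]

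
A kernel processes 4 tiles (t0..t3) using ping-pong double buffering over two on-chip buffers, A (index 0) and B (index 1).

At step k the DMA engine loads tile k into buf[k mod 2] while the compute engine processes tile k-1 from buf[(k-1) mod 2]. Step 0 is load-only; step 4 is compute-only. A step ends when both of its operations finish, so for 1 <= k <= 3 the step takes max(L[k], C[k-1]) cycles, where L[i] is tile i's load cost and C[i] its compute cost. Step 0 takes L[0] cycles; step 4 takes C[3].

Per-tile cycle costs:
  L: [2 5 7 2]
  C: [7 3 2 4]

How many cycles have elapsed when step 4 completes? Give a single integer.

end_cycle[4] = 22

[0] DMA t0→A (2c) ∥ CU idle ⇒ 2c, clock 2
[1] DMA t1→B (5c) ∥ CU A:t0 (7c) ⇒ 7c, clock 9
[2] DMA t2→A (7c) ∥ CU B:t1 (3c) ⇒ 7c, clock 16
[3] DMA t3→B (2c) ∥ CU A:t2 (2c) ⇒ 2c, clock 18
[4] DMA idle ∥ CU B:t3 (4c) ⇒ 4c, clock 22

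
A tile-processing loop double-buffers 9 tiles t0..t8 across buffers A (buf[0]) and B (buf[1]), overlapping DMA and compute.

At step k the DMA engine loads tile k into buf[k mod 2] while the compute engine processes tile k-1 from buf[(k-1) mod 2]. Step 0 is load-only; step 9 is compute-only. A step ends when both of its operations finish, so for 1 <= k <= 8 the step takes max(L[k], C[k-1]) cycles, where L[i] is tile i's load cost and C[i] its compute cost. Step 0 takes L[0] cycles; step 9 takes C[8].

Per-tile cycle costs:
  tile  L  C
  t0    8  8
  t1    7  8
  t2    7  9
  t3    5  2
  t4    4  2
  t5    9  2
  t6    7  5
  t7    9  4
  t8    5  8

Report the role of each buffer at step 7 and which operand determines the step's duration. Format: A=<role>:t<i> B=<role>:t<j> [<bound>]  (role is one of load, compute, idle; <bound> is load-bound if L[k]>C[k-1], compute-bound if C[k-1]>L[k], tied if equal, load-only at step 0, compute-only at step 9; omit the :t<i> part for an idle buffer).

k=0 load=t0/8c comp=- wait=8 total=8
k=1 load=t1/7c comp=t0/8c wait=8 total=16
k=2 load=t2/7c comp=t1/8c wait=8 total=24
k=3 load=t3/5c comp=t2/9c wait=9 total=33
k=4 load=t4/4c comp=t3/2c wait=4 total=37
k=5 load=t5/9c comp=t4/2c wait=9 total=46
k=6 load=t6/7c comp=t5/2c wait=7 total=53
k=7 load=t7/9c comp=t6/5c wait=9 total=62
k=8 load=t8/5c comp=t7/4c wait=5 total=67
k=9 load=- comp=t8/8c wait=8 total=75

step 7: A=compute:t6 B=load:t7 [load-bound]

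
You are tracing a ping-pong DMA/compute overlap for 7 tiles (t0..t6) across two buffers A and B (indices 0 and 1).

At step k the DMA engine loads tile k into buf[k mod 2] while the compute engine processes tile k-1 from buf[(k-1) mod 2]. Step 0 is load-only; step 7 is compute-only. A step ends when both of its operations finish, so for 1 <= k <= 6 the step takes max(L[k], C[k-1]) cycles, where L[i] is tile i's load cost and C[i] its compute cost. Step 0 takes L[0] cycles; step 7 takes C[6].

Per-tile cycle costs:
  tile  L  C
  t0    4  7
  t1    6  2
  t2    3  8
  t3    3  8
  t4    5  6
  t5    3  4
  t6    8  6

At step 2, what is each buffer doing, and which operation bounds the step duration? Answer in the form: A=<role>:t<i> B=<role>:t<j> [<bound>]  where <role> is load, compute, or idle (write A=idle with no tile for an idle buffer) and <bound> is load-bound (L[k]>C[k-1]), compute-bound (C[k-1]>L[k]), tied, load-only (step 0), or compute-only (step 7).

step 2: A=load:t2 B=compute:t1 [load-bound]

  0. 4=4c; end=4; A:t0 B:-
  1. max(6,7)=7c; end=11; A:t0 B:t1
  2. max(3,2)=3c; end=14; A:t2 B:t1
  3. max(3,8)=8c; end=22; A:t2 B:t3
  4. max(5,8)=8c; end=30; A:t4 B:t3
  5. max(3,6)=6c; end=36; A:t4 B:t5
  6. max(8,4)=8c; end=44; A:t6 B:t5
  7. 6=6c; end=50; A:t6 B:t5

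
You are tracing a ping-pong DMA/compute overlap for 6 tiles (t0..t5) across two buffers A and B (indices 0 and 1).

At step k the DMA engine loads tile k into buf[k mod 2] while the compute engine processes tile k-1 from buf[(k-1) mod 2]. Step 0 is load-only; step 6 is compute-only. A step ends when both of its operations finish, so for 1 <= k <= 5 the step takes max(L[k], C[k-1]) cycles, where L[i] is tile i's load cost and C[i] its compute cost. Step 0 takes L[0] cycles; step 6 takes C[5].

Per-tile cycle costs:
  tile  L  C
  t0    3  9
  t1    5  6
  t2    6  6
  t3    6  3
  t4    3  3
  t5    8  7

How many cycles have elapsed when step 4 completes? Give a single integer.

  0. 3=3c; end=3; A:t0 B:-
  1. max(5,9)=9c; end=12; A:t0 B:t1
  2. max(6,6)=6c; end=18; A:t2 B:t1
  3. max(6,6)=6c; end=24; A:t2 B:t3
  4. max(3,3)=3c; end=27; A:t4 B:t3
  5. max(8,3)=8c; end=35; A:t4 B:t5
  6. 7=7c; end=42; A:t4 B:t5

end_cycle[4] = 27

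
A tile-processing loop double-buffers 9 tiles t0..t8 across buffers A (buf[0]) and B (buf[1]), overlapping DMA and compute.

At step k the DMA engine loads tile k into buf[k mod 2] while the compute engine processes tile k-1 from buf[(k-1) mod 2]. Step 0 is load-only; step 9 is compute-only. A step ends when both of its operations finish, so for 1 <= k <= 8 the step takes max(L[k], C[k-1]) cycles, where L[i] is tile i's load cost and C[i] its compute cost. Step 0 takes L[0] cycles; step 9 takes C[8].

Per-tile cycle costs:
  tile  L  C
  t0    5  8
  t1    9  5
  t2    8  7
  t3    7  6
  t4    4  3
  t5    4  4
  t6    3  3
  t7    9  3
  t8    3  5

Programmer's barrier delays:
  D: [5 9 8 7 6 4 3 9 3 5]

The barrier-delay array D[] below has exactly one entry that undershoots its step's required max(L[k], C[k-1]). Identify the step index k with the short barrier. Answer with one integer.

hazard at step 6

[0] required=L[0]=5=5 vs D=5 ok
[1] required=max(L[1]=9,C[0]=8)=9 vs D=9 ok
[2] required=max(L[2]=8,C[1]=5)=8 vs D=8 ok
[3] required=max(L[3]=7,C[2]=7)=7 vs D=7 ok
[4] required=max(L[4]=4,C[3]=6)=6 vs D=6 ok
[5] required=max(L[5]=4,C[4]=3)=4 vs D=4 ok
[6] required=max(L[6]=3,C[5]=4)=4 vs D=3 SHORT
[7] required=max(L[7]=9,C[6]=3)=9 vs D=9 ok
[8] required=max(L[8]=3,C[7]=3)=3 vs D=3 ok
[9] required=C[8]=5=5 vs D=5 ok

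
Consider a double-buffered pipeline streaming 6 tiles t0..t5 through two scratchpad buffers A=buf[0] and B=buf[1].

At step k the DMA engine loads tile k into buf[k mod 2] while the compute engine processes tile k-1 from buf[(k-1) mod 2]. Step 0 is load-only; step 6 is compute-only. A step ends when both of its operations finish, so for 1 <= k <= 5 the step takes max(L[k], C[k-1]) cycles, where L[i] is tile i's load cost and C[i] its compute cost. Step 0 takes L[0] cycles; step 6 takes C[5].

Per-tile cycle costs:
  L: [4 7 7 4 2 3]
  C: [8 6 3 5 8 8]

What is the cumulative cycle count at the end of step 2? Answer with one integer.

end_cycle[2] = 19

step 0: L[0]=4 → dur=4, Σ=4 | A=load:t0 B=idle [load-only]
step 1: L[1]=7 C[0]=8 → dur=8, Σ=12 | A=compute:t0 B=load:t1 [compute-bound]
step 2: L[2]=7 C[1]=6 → dur=7, Σ=19 | A=load:t2 B=compute:t1 [load-bound]
step 3: L[3]=4 C[2]=3 → dur=4, Σ=23 | A=compute:t2 B=load:t3 [load-bound]
step 4: L[4]=2 C[3]=5 → dur=5, Σ=28 | A=load:t4 B=compute:t3 [compute-bound]
step 5: L[5]=3 C[4]=8 → dur=8, Σ=36 | A=compute:t4 B=load:t5 [compute-bound]
step 6: C[5]=8 → dur=8, Σ=44 | A=idle B=compute:t5 [compute-only]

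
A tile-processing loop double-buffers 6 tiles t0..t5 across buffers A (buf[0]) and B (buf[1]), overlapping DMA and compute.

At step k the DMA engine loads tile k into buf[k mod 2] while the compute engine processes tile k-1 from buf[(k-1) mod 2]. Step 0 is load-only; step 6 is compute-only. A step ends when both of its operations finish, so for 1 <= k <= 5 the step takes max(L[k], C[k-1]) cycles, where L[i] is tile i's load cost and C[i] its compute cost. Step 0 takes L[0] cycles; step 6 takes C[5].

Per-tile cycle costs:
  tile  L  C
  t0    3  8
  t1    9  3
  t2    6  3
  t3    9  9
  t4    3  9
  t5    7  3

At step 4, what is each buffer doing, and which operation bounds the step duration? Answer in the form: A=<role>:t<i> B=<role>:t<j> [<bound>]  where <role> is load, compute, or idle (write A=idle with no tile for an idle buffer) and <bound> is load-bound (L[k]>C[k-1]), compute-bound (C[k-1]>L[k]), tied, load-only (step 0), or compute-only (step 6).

k=0 load=t0/3c comp=- wait=3 total=3
k=1 load=t1/9c comp=t0/8c wait=9 total=12
k=2 load=t2/6c comp=t1/3c wait=6 total=18
k=3 load=t3/9c comp=t2/3c wait=9 total=27
k=4 load=t4/3c comp=t3/9c wait=9 total=36
k=5 load=t5/7c comp=t4/9c wait=9 total=45
k=6 load=- comp=t5/3c wait=3 total=48

step 4: A=load:t4 B=compute:t3 [compute-bound]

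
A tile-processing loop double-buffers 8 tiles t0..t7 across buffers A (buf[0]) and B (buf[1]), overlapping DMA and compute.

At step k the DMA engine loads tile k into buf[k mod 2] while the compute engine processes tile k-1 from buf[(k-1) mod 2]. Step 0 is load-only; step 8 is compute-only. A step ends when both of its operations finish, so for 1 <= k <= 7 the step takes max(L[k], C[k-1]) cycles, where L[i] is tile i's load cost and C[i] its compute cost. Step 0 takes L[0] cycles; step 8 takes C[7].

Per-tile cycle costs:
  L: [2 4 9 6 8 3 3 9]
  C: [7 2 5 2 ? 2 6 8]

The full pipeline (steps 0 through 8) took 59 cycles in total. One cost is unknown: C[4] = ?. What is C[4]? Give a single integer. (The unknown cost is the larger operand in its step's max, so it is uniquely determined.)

step 0 | dur = L[0]=2 = 2
step 1 | dur = max(L[1]=4, C[0]=7) = 7
step 2 | dur = max(L[2]=9, C[1]=2) = 9
step 3 | dur = max(L[3]=6, C[2]=5) = 6
step 4 | dur = max(L[4]=8, C[3]=2) = 8
step 5 | dur = max(L[5]=3, C[4]=?) = C[4]  (unknown; binding)
step 6 | dur = max(L[6]=3, C[5]=2) = 3
step 7 | dur = max(L[7]=9, C[6]=6) = 9
step 8 | dur = C[7]=8 = 8
sum of known step durations = 52
dur[5] = total - known = 59 - 52 = 7
C[4] is the binding max in step 5, so C[4] = dur[5] = 7

C[4] = 7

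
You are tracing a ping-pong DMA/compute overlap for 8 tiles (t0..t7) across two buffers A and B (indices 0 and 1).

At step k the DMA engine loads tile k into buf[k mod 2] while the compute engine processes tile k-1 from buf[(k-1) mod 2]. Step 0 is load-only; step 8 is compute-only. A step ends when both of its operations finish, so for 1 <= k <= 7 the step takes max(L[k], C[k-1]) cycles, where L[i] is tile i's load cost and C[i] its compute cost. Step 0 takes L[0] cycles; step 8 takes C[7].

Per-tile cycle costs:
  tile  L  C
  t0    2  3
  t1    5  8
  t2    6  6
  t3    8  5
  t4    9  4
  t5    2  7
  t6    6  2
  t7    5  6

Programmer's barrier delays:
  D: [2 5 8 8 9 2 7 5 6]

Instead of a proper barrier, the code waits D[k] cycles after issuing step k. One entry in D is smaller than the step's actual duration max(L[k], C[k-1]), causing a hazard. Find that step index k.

k=0 barrier L[0]=2→2c, D[0]=2 ok
k=1 barrier max(L[1]=5,C[0]=3)→5c, D[1]=5 ok
k=2 barrier max(L[2]=6,C[1]=8)→8c, D[2]=8 ok
k=3 barrier max(L[3]=8,C[2]=6)→8c, D[3]=8 ok
k=4 barrier max(L[4]=9,C[3]=5)→9c, D[4]=9 ok
k=5 barrier max(L[5]=2,C[4]=4)→4c, D[5]=2 SHORT
k=6 barrier max(L[6]=6,C[5]=7)→7c, D[6]=7 ok
k=7 barrier max(L[7]=5,C[6]=2)→5c, D[7]=5 ok
k=8 barrier C[7]=6→6c, D[8]=6 ok

hazard at step 5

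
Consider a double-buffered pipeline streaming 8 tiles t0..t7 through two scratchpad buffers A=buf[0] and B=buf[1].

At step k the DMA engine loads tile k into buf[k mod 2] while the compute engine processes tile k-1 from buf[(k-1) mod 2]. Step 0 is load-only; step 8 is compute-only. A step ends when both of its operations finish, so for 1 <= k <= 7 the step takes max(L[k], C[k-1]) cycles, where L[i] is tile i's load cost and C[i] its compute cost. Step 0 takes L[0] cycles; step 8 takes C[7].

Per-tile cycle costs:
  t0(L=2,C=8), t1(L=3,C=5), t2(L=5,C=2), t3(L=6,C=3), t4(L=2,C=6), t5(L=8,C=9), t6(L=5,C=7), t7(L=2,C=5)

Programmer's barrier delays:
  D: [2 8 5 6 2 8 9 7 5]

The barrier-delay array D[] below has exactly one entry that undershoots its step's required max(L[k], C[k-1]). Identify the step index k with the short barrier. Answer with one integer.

hazard at step 4

step 0: need L[0]=2 = 2; D[0]=2 ok
step 1: need max(L[1]=3,C[0]=8) = 8; D[1]=8 ok
step 2: need max(L[2]=5,C[1]=5) = 5; D[2]=5 ok
step 3: need max(L[3]=6,C[2]=2) = 6; D[3]=6 ok
step 4: need max(L[4]=2,C[3]=3) = 3; D[4]=2 SHORT
step 5: need max(L[5]=8,C[4]=6) = 8; D[5]=8 ok
step 6: need max(L[6]=5,C[5]=9) = 9; D[6]=9 ok
step 7: need max(L[7]=2,C[6]=7) = 7; D[7]=7 ok
step 8: need C[7]=5 = 5; D[8]=5 ok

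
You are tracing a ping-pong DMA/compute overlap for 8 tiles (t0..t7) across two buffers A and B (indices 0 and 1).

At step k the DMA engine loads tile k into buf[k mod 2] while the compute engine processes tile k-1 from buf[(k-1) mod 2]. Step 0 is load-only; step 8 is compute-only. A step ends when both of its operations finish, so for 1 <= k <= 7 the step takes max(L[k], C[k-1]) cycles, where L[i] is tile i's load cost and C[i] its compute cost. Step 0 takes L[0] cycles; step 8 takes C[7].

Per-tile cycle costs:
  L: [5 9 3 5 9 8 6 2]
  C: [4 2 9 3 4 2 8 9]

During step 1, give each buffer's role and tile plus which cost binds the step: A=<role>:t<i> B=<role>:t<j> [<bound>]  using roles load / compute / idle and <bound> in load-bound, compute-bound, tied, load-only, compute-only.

  0. 5=5c; end=5; A:t0 B:-
  1. max(9,4)=9c; end=14; A:t0 B:t1
  2. max(3,2)=3c; end=17; A:t2 B:t1
  3. max(5,9)=9c; end=26; A:t2 B:t3
  4. max(9,3)=9c; end=35; A:t4 B:t3
  5. max(8,4)=8c; end=43; A:t4 B:t5
  6. max(6,2)=6c; end=49; A:t6 B:t5
  7. max(2,8)=8c; end=57; A:t6 B:t7
  8. 9=9c; end=66; A:t6 B:t7

step 1: A=compute:t0 B=load:t1 [load-bound]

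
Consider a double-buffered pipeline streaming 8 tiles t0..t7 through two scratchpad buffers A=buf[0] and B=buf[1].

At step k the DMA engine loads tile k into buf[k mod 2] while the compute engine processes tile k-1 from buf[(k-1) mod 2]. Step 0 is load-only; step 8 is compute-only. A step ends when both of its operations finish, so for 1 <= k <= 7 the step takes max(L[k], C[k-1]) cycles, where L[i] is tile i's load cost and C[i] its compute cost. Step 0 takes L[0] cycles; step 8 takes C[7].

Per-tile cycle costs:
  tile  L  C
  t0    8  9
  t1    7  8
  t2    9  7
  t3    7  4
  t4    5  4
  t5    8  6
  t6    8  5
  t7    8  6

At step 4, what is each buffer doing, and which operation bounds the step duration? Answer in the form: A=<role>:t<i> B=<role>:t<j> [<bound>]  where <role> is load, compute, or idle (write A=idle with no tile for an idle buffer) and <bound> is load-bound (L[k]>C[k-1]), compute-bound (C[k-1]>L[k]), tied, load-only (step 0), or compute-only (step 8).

k=0 load=t0/8c comp=- wait=8 total=8
k=1 load=t1/7c comp=t0/9c wait=9 total=17
k=2 load=t2/9c comp=t1/8c wait=9 total=26
k=3 load=t3/7c comp=t2/7c wait=7 total=33
k=4 load=t4/5c comp=t3/4c wait=5 total=38
k=5 load=t5/8c comp=t4/4c wait=8 total=46
k=6 load=t6/8c comp=t5/6c wait=8 total=54
k=7 load=t7/8c comp=t6/5c wait=8 total=62
k=8 load=- comp=t7/6c wait=6 total=68

step 4: A=load:t4 B=compute:t3 [load-bound]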